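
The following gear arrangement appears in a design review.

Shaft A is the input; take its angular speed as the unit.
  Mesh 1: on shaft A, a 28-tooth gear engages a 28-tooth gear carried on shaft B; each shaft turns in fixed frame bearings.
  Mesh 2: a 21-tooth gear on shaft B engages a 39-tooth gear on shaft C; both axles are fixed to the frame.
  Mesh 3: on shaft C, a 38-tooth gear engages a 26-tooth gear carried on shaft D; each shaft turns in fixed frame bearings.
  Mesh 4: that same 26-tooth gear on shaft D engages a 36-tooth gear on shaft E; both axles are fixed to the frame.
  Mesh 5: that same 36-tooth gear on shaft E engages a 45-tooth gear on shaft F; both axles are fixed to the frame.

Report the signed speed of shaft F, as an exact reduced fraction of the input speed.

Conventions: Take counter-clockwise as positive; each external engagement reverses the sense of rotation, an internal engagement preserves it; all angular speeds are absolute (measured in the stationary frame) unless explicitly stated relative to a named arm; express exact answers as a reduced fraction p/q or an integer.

5-mesh fixed-axis compound train (all bearings frame-fixed)
mesh 1 [28T→28T]: |ω|/ω_in = 1×28/28 = 1, sense flips to −
mesh 2 [21T→39T]: |ω|/ω_in = 1×21/39 = 7/13, sense flips to +
mesh 3 [38T→26T]: |ω|/ω_in = (7/13)×38/26 = 133/169, sense flips to −
mesh 4 [26T→36T]: |ω|/ω_in = (133/169)×26/36 = 133/234, sense flips to +
mesh 5 [36T→45T]: |ω|/ω_in = (133/234)×36/45 = 266/585, sense flips to −
signed output speed (× input speed) = -266/585

-266/585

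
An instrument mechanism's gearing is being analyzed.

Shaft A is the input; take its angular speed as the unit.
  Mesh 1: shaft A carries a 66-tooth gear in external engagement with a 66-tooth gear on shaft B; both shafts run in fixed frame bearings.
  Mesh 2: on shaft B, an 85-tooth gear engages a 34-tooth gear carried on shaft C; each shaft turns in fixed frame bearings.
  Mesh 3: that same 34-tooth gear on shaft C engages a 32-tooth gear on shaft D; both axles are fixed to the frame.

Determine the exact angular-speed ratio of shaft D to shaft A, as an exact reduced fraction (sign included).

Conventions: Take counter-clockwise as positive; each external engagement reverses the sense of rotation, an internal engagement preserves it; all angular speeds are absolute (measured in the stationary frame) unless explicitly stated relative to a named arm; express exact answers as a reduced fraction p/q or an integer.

class = fixed-axis compound train [3 meshes; 3 ratios multiply, 3 sense flips]
mesh 1 [66T→66T]: running ratio 1, sense −
mesh 2 [85T→34T]: running ratio 5/2, sense +
mesh 3 [34T→32T]: running ratio 85/32, sense −
ω_out/ω_in = -85/32

-85/32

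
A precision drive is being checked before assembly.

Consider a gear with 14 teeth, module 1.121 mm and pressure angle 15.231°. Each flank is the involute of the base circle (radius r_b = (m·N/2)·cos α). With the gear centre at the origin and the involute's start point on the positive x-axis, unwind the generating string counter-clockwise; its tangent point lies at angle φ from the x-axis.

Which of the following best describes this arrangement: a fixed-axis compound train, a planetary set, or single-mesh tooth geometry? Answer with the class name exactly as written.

single-mesh tooth geometry

topology: single-mesh involute geometry — m = 1.121, N = 14
classification: single-mesh tooth geometry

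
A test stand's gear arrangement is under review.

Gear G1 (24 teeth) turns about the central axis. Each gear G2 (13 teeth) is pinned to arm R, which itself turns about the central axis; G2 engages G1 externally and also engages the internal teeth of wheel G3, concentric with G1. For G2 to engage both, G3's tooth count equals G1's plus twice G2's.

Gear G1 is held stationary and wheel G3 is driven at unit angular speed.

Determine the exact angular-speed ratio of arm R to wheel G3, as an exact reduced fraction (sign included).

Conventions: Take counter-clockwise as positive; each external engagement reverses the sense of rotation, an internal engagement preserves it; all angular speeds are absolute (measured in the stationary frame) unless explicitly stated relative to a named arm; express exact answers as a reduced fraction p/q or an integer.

25/37

class = planetary set [G3 = 24+2·13 = 50; Willis about the carrier]
ring teeth: 24 + 2·13 = 50
24(ω_sun−ω_arm) = −50(ω_ring−ω_arm),  ω_sun = 0, ω_ring = 1
24(0−ω_arm) = −50(1−ω_arm)  ⇒  74·ω_arm = 50  ⇒  ω_arm = 25/37
ω_out/ω_in = 25/37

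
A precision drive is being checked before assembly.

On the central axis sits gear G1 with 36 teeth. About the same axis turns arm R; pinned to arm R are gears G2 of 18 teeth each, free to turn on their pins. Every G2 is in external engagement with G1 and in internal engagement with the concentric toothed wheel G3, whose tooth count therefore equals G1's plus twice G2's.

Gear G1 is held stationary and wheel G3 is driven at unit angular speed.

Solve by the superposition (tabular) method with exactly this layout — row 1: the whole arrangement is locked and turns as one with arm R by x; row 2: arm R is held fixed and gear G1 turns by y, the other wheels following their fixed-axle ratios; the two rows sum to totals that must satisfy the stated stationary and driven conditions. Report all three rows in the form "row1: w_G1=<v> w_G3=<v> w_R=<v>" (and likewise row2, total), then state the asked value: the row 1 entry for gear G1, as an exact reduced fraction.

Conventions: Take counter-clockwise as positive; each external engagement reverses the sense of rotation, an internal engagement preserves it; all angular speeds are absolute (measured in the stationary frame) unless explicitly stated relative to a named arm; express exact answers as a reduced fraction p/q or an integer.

row1: w_G1=2/3 w_G3=2/3 w_R=2/3
row2: w_G1=-2/3 w_G3=1/3 w_R=0
total: w_G1=0 w_G3=1 w_R=2/3
asked value: 2/3

recognized (axles ride arm R): planetary set, 36/18/72 teeth
superposition row 1 [locked train]: every member turns x
row 2: sun turns y, ring = −(36/72)·y, arm 0
boundary: total ω_sun = x + y = 0 and total ω_ring = x − (36/72)·y = 1  ⇒  y = -2/3, x = 2/3
row 2 ring = −(36/72)·(-2/3) = 1/3
totals (row 1 + row 2): sun 2/3 + (-2/3) = 0, ring 2/3 + 1/3 = 1, arm 2/3 + 0 = 2/3
asked cell (row1, sun) = 2/3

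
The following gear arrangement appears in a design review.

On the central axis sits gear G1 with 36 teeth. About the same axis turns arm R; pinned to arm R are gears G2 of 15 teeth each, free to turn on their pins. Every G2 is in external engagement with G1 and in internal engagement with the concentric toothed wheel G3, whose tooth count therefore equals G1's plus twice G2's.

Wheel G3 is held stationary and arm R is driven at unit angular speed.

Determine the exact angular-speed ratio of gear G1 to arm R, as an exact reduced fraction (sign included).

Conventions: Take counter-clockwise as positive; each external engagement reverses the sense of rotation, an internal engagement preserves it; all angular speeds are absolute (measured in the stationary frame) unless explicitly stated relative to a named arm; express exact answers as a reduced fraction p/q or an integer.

17/6

planetary set (36T centre, 15T on arm, 66T internal) — Willis relation
ring teeth: 36 + 2·15 = 66
36(ω_sun−ω_arm) = −66(ω_ring−ω_arm),  ω_ring = 0, ω_arm = 1
ω_sun = 1 − (66/36)(0−1) = 17/6
ω_out/ω_in = 17/6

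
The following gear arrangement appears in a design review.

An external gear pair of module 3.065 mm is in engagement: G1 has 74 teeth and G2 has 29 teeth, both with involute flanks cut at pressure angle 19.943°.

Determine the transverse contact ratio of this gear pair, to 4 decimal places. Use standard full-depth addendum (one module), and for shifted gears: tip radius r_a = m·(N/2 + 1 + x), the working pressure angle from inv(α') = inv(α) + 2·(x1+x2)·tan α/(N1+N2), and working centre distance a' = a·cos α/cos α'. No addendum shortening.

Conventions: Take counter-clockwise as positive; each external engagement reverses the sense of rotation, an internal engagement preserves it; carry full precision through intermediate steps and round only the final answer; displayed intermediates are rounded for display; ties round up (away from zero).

1.7336

recognized (one external pair, fixed centres): single-mesh tooth geometry, m = 3.065, N1 = 74, N2 = 29
base radii: r_b1 = 106.604375, r_b2 = 41.777390
tip radii: r_a1 = 116.470000, r_a2 = 47.507500
no profile shift: α' = α, a' = a
action lengths: √(r_a1²−r_b1²) = 46.912344, √(r_a2²−r_b2²) = 22.618846
base pitch p_b = π·m·cos α = 9.051555
CR = (46.912344 + 22.618846 − 157.847500·sin 19.94300°)/9.051555 = 1.733598
contact ratio ≈ 1.7336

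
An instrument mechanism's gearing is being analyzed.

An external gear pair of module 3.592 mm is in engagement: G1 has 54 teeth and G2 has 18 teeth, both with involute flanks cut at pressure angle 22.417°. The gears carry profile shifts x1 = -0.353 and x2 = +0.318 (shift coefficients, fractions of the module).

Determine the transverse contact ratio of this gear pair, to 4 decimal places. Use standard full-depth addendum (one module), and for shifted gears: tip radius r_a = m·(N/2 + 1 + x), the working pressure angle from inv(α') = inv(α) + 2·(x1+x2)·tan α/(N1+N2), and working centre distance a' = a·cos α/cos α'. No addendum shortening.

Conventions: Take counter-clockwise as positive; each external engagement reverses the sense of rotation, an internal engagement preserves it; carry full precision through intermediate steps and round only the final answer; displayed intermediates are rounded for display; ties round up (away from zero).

1.5000

single-mesh involute tooth geometry (54T engaging 18T at module 3.592)
base radii: r_b1 = 89.655203, r_b2 = 29.885068
tip radii: r_a1 = 99.308024, r_a2 = 37.062256
inv(α') = inv(22.417°) + 2·(-0.353+0.318)·tan α/(54+18) = 0.02086589  ⇒  α' = 22.28105°
a' = a·cos α / cos α' = 129.3120·cos 22.417°/cos 22.28105° = 129.185918
action lengths: √(r_a1²−r_b1²) = 42.708643, √(r_a2²−r_b2²) = 21.920163
base pitch p_b = π·m·cos α = 10.431857
CR = (42.708643 + 21.920163 − 129.185918·sin 22.28105°)/10.431857 = 1.500015
contact ratio ≈ 1.5000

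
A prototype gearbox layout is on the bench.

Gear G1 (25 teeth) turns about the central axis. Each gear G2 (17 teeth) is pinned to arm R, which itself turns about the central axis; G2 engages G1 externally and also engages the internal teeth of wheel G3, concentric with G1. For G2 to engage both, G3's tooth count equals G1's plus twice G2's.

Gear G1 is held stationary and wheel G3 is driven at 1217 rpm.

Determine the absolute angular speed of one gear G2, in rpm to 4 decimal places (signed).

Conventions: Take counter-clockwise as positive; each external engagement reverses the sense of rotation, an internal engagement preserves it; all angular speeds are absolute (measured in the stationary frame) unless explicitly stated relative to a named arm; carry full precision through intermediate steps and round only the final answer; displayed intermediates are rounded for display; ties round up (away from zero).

+2111.8529 rpm

recognized (axles ride arm R): planetary set, 25/17/59 teeth
normalise by the input: solve with ω_ring = 1, then scale by 1217 rpm
ring teeth: 25 + 2·17 = 59
25(ω_sun−ω_arm) = −59(ω_ring−ω_arm),  ω_sun = 0, ω_ring = 1
25(0−ω_arm) = −59(1−ω_arm)  ⇒  84·ω_arm = 59  ⇒  ω_arm = 59/84
sun–planet mesh: 25·(0−59/84) = −17·(ω_p−ω_arm)  ⇒  ω_p−ω_arm = 1475/1428
ω_p = 59/84 + 1475/1428 = 59/34
scale: ω_p = 59/34 × 1217 rpm = +2111.8529 rpm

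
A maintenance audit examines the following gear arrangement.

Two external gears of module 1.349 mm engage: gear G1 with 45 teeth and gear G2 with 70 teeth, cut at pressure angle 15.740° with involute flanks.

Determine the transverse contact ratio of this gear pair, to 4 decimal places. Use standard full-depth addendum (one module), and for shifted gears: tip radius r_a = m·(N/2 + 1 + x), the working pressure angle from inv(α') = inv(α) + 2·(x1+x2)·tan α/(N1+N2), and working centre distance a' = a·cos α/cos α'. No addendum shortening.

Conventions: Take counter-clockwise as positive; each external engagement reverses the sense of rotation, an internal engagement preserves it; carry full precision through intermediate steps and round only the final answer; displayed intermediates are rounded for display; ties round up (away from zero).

single-mesh involute tooth geometry (45T engaging 70T at module 1.349)
base radii: r_b1 = 29.214360, r_b2 = 45.444560
tip radii: r_a1 = 31.701500, r_a2 = 48.564000
no profile shift: α' = α, a' = a
action lengths: √(r_a1²−r_b1²) = 12.308788, √(r_a2²−r_b2²) = 17.124662
base pitch p_b = π·m·cos α = 4.079094
CR = (12.308788 + 17.124662 − 77.567500·sin 15.74000°)/4.079094 = 2.057203
contact ratio ≈ 2.0572

2.0572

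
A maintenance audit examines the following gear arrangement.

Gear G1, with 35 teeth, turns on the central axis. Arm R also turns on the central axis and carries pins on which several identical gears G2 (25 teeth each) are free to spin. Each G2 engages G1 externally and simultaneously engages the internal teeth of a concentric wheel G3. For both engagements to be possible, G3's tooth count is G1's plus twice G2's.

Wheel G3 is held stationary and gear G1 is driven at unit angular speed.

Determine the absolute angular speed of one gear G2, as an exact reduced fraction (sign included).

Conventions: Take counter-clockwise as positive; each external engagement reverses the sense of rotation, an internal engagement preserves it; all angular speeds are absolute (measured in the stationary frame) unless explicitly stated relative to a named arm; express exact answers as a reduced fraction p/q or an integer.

planetary set (35T centre, 25T on arm, 85T internal) — Willis relation
ring teeth: 35 + 2·25 = 85
35(ω_sun−ω_arm) = −85(ω_ring−ω_arm),  ω_ring = 0, ω_sun = 1
35(1−ω_arm) = −85(0−ω_arm)  ⇒  120·ω_arm = 35  ⇒  ω_arm = 7/24
sun–planet mesh: 35·(1−7/24) = −25·(ω_p−ω_arm)  ⇒  ω_p−ω_arm = -119/120
ω_p = 7/24 − 119/120 = -7/10
exact speed ratio = -7/10

-7/10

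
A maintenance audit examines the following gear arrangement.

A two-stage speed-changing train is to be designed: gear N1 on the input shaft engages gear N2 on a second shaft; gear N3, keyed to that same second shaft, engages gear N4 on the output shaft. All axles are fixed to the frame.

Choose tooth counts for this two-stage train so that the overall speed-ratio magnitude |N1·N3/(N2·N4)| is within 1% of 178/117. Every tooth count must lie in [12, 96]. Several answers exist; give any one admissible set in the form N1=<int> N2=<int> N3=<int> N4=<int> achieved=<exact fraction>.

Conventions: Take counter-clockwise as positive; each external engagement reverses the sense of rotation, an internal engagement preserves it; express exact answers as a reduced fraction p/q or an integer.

N1=12 N2=13 N3=89 N4=54 achieved=178/117

2-stage fixed-axis compound train for ratio 178/117
target = 178/117 in lowest terms: an exact hit needs N1·N3 = k·178 and N2·N4 = k·117 for one integer k, every count in [12, 96]; additionally prefer no 1:1 stage (N1 ≠ N2, N3 ≠ N4)
k = 1…5: no 1:1-free in-range split of k·178 and k·117 into factor pairs; take k = 6
k = 6: N1·N3 = 1068 = 12·89, N2·N4 = 702 = 13·54
achieved = 12·89/(13·54) = 178/117; |achieved − target| = 0 ≤ 89/5850 ✓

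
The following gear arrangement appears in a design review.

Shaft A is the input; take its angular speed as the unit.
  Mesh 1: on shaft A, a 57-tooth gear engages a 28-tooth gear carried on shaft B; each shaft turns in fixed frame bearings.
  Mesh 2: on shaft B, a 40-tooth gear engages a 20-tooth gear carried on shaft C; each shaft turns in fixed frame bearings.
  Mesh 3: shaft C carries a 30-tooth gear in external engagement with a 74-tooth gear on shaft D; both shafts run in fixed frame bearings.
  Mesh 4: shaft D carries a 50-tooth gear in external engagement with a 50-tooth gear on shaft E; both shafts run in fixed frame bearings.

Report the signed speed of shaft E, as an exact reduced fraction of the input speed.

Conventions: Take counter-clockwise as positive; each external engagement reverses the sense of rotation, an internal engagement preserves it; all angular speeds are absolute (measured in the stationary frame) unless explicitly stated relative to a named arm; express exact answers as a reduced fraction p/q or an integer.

855/518

4-mesh fixed-axis compound train (all bearings frame-fixed)
mesh 1 [57T→28T]: |ω|/ω_in = 1×57/28 = 57/28, sense flips to −
mesh 2 [40T→20T]: |ω|/ω_in = (57/28)×40/20 = 57/14, sense flips to +
mesh 3 [30T→74T]: |ω|/ω_in = (57/14)×30/74 = 855/518, sense flips to −
mesh 4 [50T→50T]: |ω|/ω_in = (855/518)×50/50 = 855/518, sense flips to +
signed output speed (× input speed) = 855/518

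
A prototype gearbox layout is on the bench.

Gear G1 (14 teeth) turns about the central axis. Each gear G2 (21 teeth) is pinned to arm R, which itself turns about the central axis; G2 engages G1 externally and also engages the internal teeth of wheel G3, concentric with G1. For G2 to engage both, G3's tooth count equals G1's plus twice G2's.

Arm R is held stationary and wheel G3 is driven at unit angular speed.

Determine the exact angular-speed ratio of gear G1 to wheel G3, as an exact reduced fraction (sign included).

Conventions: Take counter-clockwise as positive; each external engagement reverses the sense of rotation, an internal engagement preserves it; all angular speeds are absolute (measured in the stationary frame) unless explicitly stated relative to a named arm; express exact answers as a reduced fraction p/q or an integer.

-4

class = planetary set [G3 = 14+2·21 = 56; Willis about the carrier]
ring teeth: 14 + 2·21 = 56
14(ω_sun−ω_arm) = −56(ω_ring−ω_arm),  ω_arm = 0, ω_ring = 1
ω_sun = 0 − (56/14)(1−0) = -4
ω_out/ω_in = -4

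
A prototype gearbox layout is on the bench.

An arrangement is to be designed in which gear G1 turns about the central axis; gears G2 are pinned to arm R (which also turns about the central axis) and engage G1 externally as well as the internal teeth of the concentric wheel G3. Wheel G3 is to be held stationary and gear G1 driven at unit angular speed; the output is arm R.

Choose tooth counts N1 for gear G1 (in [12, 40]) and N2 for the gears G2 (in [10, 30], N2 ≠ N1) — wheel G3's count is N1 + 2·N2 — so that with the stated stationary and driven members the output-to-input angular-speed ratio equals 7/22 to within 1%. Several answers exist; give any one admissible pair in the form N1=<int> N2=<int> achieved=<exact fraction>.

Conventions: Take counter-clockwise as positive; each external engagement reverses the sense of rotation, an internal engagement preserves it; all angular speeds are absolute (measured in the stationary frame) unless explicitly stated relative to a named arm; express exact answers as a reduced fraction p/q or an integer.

N1=21 N2=12 achieved=7/22

topology: planetary set — design target 7/22, arm = carrier (Willis)
Willis with ω_ring = 0: ω_arm/ω_sun = N1/(N1+N3); set equal to 7/22  ⇒  N3/N1 = 1/(7/22) − 1 = 15/7
N3 = N1 + 2·N2  ⇒  N2/N1 = (N3/N1 − 1)/2 = (15/7 − 1)/2 = 4/7
smallest multiple with N1 ≥ 12 and N2 ≥ 10: k = 3  ⇒  N1 = 3·7 = 21, N2 = 3·4 = 12 (N1 ≤ 40, N2 ≤ 30, N2 ≠ N1 ✓), N3 = 21 + 2·12 = 45
check: N1/(N1+N3) with N1 = 21, N3 = 45 gives 7/22; |achieved − target| = 0 ≤ 7/2200 ✓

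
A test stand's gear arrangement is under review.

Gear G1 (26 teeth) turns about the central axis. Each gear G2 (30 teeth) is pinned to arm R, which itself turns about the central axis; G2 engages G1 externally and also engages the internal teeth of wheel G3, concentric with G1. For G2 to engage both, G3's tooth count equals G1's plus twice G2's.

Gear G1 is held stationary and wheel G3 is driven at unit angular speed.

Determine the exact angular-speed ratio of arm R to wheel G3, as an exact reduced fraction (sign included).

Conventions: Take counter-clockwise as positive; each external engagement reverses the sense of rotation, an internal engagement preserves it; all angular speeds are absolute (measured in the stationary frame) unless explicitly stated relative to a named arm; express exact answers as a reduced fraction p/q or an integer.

recognized (axles ride arm R): planetary set, 26/30/86 teeth
ring teeth: 26 + 2·30 = 86
26(ω_sun−ω_arm) = −86(ω_ring−ω_arm),  ω_sun = 0, ω_ring = 1
26(0−ω_arm) = −86(1−ω_arm)  ⇒  112·ω_arm = 86  ⇒  ω_arm = 43/56
ω_out/ω_in = 43/56

43/56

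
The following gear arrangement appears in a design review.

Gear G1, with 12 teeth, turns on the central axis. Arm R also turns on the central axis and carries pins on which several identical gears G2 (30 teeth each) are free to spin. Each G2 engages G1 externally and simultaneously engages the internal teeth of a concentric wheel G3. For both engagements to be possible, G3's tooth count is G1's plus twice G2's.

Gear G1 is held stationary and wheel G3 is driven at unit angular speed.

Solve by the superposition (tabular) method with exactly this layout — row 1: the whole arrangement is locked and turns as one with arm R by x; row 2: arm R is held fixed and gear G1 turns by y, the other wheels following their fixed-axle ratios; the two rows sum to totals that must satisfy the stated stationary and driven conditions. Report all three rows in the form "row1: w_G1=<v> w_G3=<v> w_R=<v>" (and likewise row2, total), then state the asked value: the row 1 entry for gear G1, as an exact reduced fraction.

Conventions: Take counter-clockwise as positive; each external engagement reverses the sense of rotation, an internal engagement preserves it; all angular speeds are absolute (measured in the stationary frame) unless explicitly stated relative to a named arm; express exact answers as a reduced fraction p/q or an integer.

row1: w_G1=6/7 w_G3=6/7 w_R=6/7
row2: w_G1=-6/7 w_G3=1/7 w_R=0
total: w_G1=0 w_G3=1 w_R=6/7
asked value: 6/7

planetary set (12T centre, 30T on arm, 72T internal) — Willis relation
row 1 — lock + rotate with arm: ω_sun = ω_ring = ω_arm = x
row 2 — arm fixed, fixed-axis ratios: sun y, ring −(12/72)·y, arm 0
boundary: total ω_sun = x + y = 0 and total ω_ring = x − (12/72)·y = 1  ⇒  y = -6/7, x = 6/7
row 2 ring = −(12/72)·(-6/7) = 1/7
totals (row 1 + row 2): sun 6/7 + (-6/7) = 0, ring 6/7 + 1/7 = 1, arm 6/7 + 0 = 6/7
asked cell (row1, sun) = 6/7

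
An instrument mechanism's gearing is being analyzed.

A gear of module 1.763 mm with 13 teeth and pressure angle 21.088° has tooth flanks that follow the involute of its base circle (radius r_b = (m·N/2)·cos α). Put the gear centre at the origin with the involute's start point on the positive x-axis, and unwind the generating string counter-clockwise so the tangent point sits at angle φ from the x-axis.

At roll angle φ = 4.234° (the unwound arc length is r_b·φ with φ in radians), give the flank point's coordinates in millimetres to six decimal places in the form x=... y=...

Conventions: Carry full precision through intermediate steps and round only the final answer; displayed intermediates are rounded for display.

x=10.721199 y=0.001437

class = single-mesh tooth geometry [base-circle involute, m = 1.763, 13T]
pitch radius r_p = m·N/2 = 1.763·13/2 = 11.459500
base radius r_b = r_p·cos α = 11.459500·cos 21.088° = 10.692045
roll angle φ = 4.234° = 0.07389724 rad
x = r_b·(cos φ + φ·sin φ) = 10.721199
y = r_b·(sin φ − φ·cos φ) = 0.001437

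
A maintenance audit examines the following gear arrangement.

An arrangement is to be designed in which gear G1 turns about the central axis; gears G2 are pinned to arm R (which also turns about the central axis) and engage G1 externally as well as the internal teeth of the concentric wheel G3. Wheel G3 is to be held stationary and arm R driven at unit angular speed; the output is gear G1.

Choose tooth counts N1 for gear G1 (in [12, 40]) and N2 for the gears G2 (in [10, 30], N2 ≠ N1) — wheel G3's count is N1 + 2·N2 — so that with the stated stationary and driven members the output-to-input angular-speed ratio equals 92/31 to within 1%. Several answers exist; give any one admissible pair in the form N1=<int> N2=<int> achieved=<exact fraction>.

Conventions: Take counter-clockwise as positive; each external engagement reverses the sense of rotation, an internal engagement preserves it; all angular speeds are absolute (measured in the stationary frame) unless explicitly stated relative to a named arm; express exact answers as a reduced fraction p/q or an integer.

topology: planetary set — design target 92/31, arm = carrier (Willis)
Willis with ω_ring = 0: ω_sun/ω_arm = (N1+N3)/N1; set equal to 92/31  ⇒  N3/N1 = 92/31 − 1 = 61/31
N3 = N1 + 2·N2  ⇒  N2/N1 = (N3/N1 − 1)/2 = (61/31 − 1)/2 = 15/31
smallest multiple with N1 ≥ 12 and N2 ≥ 10: k = 1  ⇒  N1 = 1·31 = 31, N2 = 1·15 = 15 (N1 ≤ 40, N2 ≤ 30, N2 ≠ N1 ✓), N3 = 31 + 2·15 = 61
check: (N1+N3)/N1 with N1 = 31, N3 = 61 gives 92/31; |achieved − target| = 0 ≤ 23/775 ✓

N1=31 N2=15 achieved=92/31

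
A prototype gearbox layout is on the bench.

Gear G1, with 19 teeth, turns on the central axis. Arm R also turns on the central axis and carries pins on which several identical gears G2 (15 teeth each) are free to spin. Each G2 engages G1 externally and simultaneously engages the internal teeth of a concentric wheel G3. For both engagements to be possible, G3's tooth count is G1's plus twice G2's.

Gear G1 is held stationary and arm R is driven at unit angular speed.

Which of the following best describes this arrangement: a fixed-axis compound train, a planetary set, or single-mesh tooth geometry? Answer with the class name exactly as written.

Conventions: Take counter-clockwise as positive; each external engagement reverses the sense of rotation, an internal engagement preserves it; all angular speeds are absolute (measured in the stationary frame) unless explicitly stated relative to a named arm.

recognized (axles ride arm R): planetary set, 19/15/49 teeth
classification: planetary set

planetary set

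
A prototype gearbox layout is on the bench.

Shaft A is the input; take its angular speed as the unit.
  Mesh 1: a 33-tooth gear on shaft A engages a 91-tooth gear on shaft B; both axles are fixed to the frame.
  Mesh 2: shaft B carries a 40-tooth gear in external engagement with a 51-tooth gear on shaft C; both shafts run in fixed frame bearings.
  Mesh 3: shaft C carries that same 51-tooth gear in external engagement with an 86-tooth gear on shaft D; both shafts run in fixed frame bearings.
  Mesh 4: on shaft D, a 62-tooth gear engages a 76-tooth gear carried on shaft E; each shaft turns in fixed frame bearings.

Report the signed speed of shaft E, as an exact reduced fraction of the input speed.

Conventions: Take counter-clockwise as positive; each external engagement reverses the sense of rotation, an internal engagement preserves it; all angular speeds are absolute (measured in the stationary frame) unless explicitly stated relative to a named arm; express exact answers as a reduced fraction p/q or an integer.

4-mesh fixed-axis compound train (all bearings frame-fixed)
mesh 1 [33T→91T]: |ω|/ω_in = 1×33/91 = 33/91, sense flips to −
mesh 2 [40T→51T]: |ω|/ω_in = (33/91)×40/51 = 440/1547, sense flips to +
mesh 3 [51T→86T]: |ω|/ω_in = (440/1547)×51/86 = 660/3913, sense flips to −
mesh 4 [62T→76T]: |ω|/ω_in = (660/3913)×62/76 = 10230/74347, sense flips to +
signed output speed (× input speed) = 10230/74347

10230/74347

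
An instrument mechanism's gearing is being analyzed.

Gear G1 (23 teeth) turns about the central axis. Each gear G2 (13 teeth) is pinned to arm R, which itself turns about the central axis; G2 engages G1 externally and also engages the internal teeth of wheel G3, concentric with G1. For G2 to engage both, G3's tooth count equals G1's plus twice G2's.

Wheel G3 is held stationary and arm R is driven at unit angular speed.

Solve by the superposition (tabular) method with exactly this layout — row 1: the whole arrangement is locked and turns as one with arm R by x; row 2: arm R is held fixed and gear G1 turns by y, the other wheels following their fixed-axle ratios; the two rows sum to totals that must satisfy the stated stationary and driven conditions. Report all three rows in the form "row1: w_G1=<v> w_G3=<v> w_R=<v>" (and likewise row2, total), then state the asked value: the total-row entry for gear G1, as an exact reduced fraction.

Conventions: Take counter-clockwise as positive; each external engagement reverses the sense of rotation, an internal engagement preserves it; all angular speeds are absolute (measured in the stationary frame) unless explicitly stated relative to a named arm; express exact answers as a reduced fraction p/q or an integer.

recognized (axles ride arm R): planetary set, 23/13/49 teeth
row 1 — lock + rotate with arm: ω_sun = ω_ring = ω_arm = x
row 2 (arm held, sun turns y): ω_ring = −(23/49)·y, ω_arm = 0
boundary: total ω_ring = x − (23/49)·y = 0 and total ω_arm = x = 1  ⇒  y = 49/23, x = 1
row 2 ring = −(23/49)·49/23 = -1
totals (row 1 + row 2): sun 1 + 49/23 = 72/23, ring 1 + (-1) = 0, arm 1 + 0 = 1
asked cell (total, sun) = 72/23

row1: w_G1=1 w_G3=1 w_R=1
row2: w_G1=49/23 w_G3=-1 w_R=0
total: w_G1=72/23 w_G3=0 w_R=1
asked value: 72/23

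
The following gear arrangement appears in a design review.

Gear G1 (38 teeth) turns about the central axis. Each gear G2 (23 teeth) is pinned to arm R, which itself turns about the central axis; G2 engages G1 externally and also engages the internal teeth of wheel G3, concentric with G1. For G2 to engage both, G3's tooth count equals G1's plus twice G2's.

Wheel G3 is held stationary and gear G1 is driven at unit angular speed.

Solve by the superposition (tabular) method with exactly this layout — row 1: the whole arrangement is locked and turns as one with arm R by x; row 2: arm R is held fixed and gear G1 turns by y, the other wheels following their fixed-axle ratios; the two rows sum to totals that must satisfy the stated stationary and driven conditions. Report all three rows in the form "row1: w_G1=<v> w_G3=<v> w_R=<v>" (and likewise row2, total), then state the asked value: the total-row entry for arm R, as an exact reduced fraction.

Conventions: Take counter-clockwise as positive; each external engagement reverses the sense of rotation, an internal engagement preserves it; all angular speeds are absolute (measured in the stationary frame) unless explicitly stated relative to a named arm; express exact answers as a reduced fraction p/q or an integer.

recognized (axles ride arm R): planetary set, 38/23/84 teeth
superposition row 1 [locked train]: every member turns x
row 2 — arm fixed, fixed-axis ratios: sun y, ring −(38/84)·y, arm 0
boundary: total ω_ring = x − (38/84)·y = 0 and total ω_sun = x + y = 1  ⇒  y = 42/61, x = 19/61
row 2 ring = −(38/84)·42/61 = -19/61
totals (row 1 + row 2): sun 19/61 + 42/61 = 1, ring 19/61 + (-19/61) = 0, arm 19/61 + 0 = 19/61
asked cell (total, arm) = 19/61

row1: w_G1=19/61 w_G3=19/61 w_R=19/61
row2: w_G1=42/61 w_G3=-19/61 w_R=0
total: w_G1=1 w_G3=0 w_R=19/61
asked value: 19/61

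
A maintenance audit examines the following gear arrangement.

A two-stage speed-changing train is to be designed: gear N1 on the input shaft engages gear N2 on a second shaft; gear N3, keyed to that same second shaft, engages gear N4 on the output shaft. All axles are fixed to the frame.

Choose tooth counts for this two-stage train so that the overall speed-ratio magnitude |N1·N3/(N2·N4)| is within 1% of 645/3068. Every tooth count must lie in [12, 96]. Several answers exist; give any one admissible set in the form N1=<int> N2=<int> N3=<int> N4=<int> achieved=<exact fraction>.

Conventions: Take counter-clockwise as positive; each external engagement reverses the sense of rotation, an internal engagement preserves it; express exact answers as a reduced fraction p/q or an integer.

N1=15 N2=52 N3=43 N4=59 achieved=645/3068

2-stage fixed-axis compound train for ratio 645/3068
target = 645/3068 in lowest terms: an exact hit needs N1·N3 = k·645 and N2·N4 = k·3068 for one integer k, every count in [12, 96]; additionally prefer no 1:1 stage (N1 ≠ N2, N3 ≠ N4)
k = 1: N1·N3 = 645 = 15·43, N2·N4 = 3068 = 52·59
achieved = 15·43/(52·59) = 645/3068; |achieved − target| = 0 ≤ 129/61360 ✓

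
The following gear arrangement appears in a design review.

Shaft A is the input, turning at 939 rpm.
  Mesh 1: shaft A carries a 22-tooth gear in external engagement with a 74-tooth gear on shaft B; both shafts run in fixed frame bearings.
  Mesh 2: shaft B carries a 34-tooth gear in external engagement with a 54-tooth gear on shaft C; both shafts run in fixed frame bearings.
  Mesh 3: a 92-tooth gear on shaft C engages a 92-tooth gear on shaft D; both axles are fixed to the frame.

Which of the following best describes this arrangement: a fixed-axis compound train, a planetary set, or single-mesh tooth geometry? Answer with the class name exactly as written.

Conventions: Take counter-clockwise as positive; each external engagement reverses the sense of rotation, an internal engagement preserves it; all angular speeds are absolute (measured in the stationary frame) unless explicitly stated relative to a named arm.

recognized (4 fixed axles, 3 meshes): fixed-axis compound train
classification: fixed-axis compound train

fixed-axis compound train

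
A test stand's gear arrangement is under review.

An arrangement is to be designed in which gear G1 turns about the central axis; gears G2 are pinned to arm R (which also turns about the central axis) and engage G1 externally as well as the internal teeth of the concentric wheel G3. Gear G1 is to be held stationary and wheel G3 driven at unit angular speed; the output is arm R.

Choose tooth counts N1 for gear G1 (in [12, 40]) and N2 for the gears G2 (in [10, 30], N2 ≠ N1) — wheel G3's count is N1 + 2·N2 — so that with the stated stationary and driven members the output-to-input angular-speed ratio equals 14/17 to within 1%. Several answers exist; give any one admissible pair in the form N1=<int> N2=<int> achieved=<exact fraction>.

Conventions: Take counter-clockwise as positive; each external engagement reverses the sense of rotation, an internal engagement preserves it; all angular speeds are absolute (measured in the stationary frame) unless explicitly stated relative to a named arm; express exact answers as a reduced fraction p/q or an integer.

N1=12 N2=22 achieved=14/17

design class (target 14/17): planetary set
Willis with ω_sun = 0: ω_arm/ω_ring = N3/(N1+N3); set equal to 14/17  ⇒  N3/N1 = (14/17)/(1 − 14/17) = 14/3
N3 = N1 + 2·N2  ⇒  N2/N1 = (N3/N1 − 1)/2 = (14/3 − 1)/2 = 11/6
smallest multiple with N1 ≥ 12 and N2 ≥ 10: k = 2  ⇒  N1 = 2·6 = 12, N2 = 2·11 = 22 (N1 ≤ 40, N2 ≤ 30, N2 ≠ N1 ✓), N3 = 12 + 2·22 = 56
check: N3/(N1+N3) with N1 = 12, N3 = 56 gives 14/17; |achieved − target| = 0 ≤ 7/850 ✓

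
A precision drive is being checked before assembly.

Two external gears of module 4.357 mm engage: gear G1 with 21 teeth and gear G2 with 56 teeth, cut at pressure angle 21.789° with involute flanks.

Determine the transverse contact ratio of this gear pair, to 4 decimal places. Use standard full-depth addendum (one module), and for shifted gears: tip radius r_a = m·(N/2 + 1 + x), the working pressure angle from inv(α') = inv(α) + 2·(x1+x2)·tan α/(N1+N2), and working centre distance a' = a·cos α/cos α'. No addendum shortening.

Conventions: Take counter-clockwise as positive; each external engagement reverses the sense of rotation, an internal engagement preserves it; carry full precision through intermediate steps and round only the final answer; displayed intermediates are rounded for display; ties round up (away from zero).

1.5953

single-mesh involute tooth geometry (21T engaging 56T at module 4.357)
base radii: r_b1 = 42.480095, r_b2 = 113.280253
tip radii: r_a1 = 50.105500, r_a2 = 126.353000
no profile shift: α' = α, a' = a
action lengths: √(r_a1²−r_b1²) = 26.570711, √(r_a2²−r_b2²) = 55.970215
base pitch p_b = π·m·cos α = 12.710015
CR = (26.570711 + 55.970215 − 167.744500·sin 21.78900°)/12.710015 = 1.595271
contact ratio ≈ 1.5953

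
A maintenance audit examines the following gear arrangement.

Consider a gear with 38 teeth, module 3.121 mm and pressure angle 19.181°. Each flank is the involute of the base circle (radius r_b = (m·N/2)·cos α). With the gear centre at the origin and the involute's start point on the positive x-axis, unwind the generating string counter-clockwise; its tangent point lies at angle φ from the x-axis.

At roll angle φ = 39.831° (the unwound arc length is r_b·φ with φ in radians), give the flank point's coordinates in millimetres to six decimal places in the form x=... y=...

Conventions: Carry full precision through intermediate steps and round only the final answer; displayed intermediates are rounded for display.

class = single-mesh tooth geometry [base-circle involute, m = 3.121, 38T]
pitch radius r_p = m·N/2 = 3.121·38/2 = 59.299000
base radius r_b = r_p·cos α = 59.299000·cos 19.181° = 56.007038
roll angle φ = 39.831° = 0.69518209 rad
x = r_b·(cos φ + φ·sin φ) = 67.948791
y = r_b·(sin φ − φ·cos φ) = 5.974225

x=67.948791 y=5.974225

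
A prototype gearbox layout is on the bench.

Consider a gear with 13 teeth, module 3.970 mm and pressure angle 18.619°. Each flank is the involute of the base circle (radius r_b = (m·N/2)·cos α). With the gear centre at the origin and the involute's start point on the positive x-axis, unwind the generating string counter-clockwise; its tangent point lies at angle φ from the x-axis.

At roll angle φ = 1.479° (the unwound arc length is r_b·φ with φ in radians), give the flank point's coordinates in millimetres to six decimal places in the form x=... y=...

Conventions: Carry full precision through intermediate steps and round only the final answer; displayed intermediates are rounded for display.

topology: single-mesh involute geometry — m = 3.970, N = 13
pitch radius r_p = m·N/2 = 3.970·13/2 = 25.805000
base radius r_b = r_p·cos α = 25.805000·cos 18.619° = 24.454433
roll angle φ = 1.479° = 0.02581342 rad
x = r_b·(cos φ + φ·sin φ) = 24.462579
y = r_b·(sin φ − φ·cos φ) = 0.000140

x=24.462579 y=0.000140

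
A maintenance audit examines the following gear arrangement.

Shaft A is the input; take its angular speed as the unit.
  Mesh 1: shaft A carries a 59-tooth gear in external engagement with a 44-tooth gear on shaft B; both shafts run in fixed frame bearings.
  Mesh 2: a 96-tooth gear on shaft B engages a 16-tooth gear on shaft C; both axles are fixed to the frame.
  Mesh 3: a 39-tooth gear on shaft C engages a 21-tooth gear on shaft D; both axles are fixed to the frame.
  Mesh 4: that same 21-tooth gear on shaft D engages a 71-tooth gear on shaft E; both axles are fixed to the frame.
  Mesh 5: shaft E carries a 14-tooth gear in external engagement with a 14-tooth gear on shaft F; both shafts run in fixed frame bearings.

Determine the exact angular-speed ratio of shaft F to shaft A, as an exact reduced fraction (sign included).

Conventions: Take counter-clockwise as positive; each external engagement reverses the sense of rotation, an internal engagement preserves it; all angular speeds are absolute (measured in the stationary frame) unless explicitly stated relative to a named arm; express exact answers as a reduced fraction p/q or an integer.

-6903/1562

class = fixed-axis compound train [5 meshes; 5 ratios multiply, 5 sense flips]
mesh 1 [59T→44T]: running ratio 59/44, sense −
mesh 2 [96T→16T]: running ratio 177/22, sense +
mesh 3 [39T→21T]: running ratio 2301/154, sense −
mesh 4 [21T→71T]: running ratio 6903/1562, sense +
mesh 5 [14T→14T]: running ratio 6903/1562, sense −
ω_out/ω_in = -6903/1562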